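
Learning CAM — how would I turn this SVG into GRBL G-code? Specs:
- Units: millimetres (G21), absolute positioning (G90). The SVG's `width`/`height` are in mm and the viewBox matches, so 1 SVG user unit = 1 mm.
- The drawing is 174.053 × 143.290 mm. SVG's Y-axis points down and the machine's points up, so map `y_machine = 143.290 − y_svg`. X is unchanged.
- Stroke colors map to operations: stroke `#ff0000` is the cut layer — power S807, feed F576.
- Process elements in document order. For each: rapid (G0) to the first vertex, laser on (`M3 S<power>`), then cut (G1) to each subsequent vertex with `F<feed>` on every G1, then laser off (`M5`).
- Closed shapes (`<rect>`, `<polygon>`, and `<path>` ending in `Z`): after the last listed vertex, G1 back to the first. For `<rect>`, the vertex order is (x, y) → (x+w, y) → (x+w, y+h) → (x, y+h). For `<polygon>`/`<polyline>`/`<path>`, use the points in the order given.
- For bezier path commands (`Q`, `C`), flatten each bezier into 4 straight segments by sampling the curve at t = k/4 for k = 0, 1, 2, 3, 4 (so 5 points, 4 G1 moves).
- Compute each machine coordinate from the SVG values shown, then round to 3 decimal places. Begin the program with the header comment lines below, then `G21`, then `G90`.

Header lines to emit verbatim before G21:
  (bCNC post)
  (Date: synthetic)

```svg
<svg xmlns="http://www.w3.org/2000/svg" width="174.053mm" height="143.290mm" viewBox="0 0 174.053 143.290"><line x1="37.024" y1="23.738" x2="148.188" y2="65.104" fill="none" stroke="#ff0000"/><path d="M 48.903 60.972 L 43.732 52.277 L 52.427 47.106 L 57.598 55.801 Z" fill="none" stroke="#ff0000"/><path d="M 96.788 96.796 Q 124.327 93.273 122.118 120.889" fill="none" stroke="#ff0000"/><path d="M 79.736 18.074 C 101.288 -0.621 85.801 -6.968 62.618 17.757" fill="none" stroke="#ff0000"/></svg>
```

(bCNC post)
(Date: synthetic)
G21
G90
G0 X37.024 Y119.552
M3 S807
G1 X148.188 Y78.186 F576
M5
G0 X48.903 Y82.318
M3 S807
G1 X43.732 Y91.013 F576
G1 X52.427 Y96.184 F576
G1 X57.598 Y87.489 F576
G1 X48.903 Y82.318 F576
M5
G0 X96.788 Y46.494
M3 S807
G1 X108.698 Y46.309 F576
G1 X116.890 Y42.232 F576
G1 X121.363 Y34.263 F576
G1 X122.118 Y22.401 F576
M5
G0 X79.736 Y125.216
M3 S807
G1 X89.414 Y136.629 F576
G1 X87.953 Y141.657 F576
G1 X78.104 Y138.543 F576
G1 X62.618 Y125.533 F576
M5

viewBox `0 0 174.053 143.290` with mm width/height → 1 unit = 1 mm. Flip: y_m = 143.290 − y_svg.

**Shape 1** — `<line>` line segment, stroke `#ff0000` → cut (S807, F576). Machine vertices: (37.024,119.552) → (148.188,78.186). Open path.

**Shape 2** — `<path>` regular polygon, stroke `#ff0000` → cut (S807, F576). Machine vertices: (48.903,82.318) → (43.732,91.013) → (52.427,96.184) → (57.598,87.489) → (48.903,82.318). Closed: final G1 returns to the first vertex.

**Shape 3** — `<path>` quadratic bezier, stroke `#ff0000` → cut (S807, F576). Control points (SVG): P0=(96.788,96.796), P1=(124.327,93.273), P2=(122.118,120.889); sampled at t=k/4. Machine vertices: (96.788,46.494) → (108.698,46.309) → (116.890,42.232) → (121.363,34.263) → (122.118,22.401). Open path.

**Shape 4** — `<path>` cubic bezier, stroke `#ff0000` → cut (S807, F576). Control points (SVG): P0=(79.736,18.074), P1=(101.288,-0.621), P2=(85.801,-6.968), P3=(62.618,17.757); sampled at t=k/4. Machine vertices: (79.736,125.216) → (89.414,136.629) → (87.953,141.657) → (78.104,138.543) → (62.618,125.533). Open path.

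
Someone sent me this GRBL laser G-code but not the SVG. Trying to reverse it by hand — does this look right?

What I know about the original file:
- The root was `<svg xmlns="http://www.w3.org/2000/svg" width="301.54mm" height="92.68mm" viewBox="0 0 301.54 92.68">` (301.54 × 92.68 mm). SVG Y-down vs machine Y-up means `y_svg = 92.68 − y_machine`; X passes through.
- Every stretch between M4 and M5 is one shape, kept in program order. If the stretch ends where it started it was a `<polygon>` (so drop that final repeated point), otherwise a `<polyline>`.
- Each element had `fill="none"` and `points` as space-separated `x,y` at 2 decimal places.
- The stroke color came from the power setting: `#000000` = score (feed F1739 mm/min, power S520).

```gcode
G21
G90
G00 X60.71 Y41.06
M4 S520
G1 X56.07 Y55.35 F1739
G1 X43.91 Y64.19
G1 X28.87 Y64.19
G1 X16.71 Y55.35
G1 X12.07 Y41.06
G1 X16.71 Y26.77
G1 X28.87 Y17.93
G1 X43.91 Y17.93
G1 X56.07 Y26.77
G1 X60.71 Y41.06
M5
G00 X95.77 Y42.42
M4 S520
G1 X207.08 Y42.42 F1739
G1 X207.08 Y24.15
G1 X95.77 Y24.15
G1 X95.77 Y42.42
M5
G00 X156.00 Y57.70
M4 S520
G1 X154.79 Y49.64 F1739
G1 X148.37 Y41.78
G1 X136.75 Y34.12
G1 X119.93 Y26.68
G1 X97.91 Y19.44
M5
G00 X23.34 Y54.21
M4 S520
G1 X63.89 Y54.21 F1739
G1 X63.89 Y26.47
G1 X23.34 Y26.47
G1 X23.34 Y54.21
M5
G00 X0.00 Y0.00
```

<svg xmlns="http://www.w3.org/2000/svg" width="301.54mm" height="92.68mm" viewBox="0 0 301.54 92.68">
  <polygon points="60.71,51.62 56.07,37.33 43.91,28.49 28.87,28.49 16.71,37.33 12.07,51.62 16.71,65.91 28.87,74.75 43.91,74.75 56.07,65.91" fill="none" stroke="#000000"/>
  <polygon points="95.77,50.26 207.08,50.26 207.08,68.53 95.77,68.53" fill="none" stroke="#000000"/>
  <polyline points="156.00,34.98 154.79,43.04 148.37,50.90 136.75,58.56 119.93,66.00 97.91,73.24" fill="none" stroke="#000000"/>
  <polygon points="23.34,38.47 63.89,38.47 63.89,66.21 23.34,66.21" fill="none" stroke="#000000"/>
</svg>

Machine Y-up, SVG Y-down with viewBox height 92.68, so y_svg = 92.68 − y_machine; X carries over. Every run uses S520, so all elements get stroke `#000000` (score).

Run 1: The run returns to its start, so emit a `<polygon>` with points (Y-flipped): 60.71,51.62 56.07,37.33 43.91,28.49 28.87,28.49 16.71,37.33 12.07,51.62 16.71,65.91 28.87,74.75 43.91,74.75 56.07,65.91.

Run 2: The run returns to its start, so emit a `<polygon>` with points (Y-flipped): 95.77,50.26 207.08,50.26 207.08,68.53 95.77,68.53.

Run 3: The run is open, so emit a `<polyline>` with points (Y-flipped): 156.00,34.98 154.79,43.04 148.37,50.90 136.75,58.56 119.93,66.00 97.91,73.24.

Run 4: The run returns to its start, so emit a `<polygon>` with points (Y-flipped): 23.34,38.47 63.89,38.47 63.89,66.21 23.34,66.21.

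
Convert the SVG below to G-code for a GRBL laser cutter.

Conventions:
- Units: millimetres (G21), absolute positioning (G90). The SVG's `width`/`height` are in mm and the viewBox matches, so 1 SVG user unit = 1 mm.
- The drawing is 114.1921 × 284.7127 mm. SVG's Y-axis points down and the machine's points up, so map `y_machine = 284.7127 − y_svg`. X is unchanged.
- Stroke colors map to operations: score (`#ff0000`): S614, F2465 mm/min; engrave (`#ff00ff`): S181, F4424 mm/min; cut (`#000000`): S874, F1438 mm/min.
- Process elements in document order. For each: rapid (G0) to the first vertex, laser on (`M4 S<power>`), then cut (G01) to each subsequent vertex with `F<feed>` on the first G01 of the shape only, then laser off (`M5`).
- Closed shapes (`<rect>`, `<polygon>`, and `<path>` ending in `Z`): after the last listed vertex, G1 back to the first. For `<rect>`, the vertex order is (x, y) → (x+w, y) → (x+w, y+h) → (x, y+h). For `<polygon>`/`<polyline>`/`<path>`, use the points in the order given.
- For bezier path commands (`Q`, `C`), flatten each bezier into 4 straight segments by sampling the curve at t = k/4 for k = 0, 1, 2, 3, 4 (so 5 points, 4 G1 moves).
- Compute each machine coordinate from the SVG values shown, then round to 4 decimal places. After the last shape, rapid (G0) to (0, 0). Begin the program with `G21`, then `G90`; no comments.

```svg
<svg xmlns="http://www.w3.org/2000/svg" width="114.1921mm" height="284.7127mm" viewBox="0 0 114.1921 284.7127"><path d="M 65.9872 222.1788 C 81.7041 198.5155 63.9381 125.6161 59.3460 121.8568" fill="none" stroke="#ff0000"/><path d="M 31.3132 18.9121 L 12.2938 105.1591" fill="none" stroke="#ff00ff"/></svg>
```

Since the viewBox matches the mm dimensions, user units are millimetres directly. The only transform is the Y-flip y_m = 284.7127 − y_svg.

Shape 1 is a cubic bezier drawn with `<path>`. Its stroke #ff0000 means score at S614, F2465. After flipping Y the toolpath is (65.9872,62.5339) → (72.2258,87.6635) → (70.2825,120.1589) → (64.5312,148.9223) → (59.3460,162.8559).

Shape 2 is a line segment drawn with `<path>`. Its stroke #ff00ff means engrave at S181, F4424. After flipping Y the toolpath is (31.3132,265.8006) → (12.2938,179.5536).

G21
G90
G0 X65.9872 Y62.5339
M4 S614
G01 X72.2258 Y87.6635 F2465
G01 X70.2825 Y120.1589
G01 X64.5312 Y148.9223
G01 X59.3460 Y162.8559
M5
G0 X31.3132 Y265.8006
M4 S181
G01 X12.2938 Y179.5536 F4424
M5
G0 X0.0000 Y0.0000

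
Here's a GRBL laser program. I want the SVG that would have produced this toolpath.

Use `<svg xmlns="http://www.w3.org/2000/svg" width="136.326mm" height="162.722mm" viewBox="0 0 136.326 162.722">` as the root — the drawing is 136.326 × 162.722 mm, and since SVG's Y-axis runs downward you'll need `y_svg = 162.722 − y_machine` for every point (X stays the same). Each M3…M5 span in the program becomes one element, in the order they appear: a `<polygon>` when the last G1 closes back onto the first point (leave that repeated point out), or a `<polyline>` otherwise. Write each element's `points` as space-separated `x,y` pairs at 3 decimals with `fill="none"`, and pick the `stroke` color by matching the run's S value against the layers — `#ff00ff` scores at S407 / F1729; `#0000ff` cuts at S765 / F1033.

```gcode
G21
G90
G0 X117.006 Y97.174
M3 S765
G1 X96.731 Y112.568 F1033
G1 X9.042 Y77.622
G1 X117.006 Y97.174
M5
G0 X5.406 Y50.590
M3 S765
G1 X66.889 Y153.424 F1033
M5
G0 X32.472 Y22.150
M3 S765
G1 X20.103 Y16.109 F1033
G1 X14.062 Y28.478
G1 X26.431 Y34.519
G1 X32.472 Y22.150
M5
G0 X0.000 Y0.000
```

Machine Y-up, SVG Y-down with viewBox height 162.722, so y_svg = 162.722 − y_machine; X carries over. Every run uses S765, so all elements get stroke `#0000ff` (cut).

Run 1: The run returns to its start, so emit a `<polygon>` with points (Y-flipped): 117.006,65.548 96.731,50.154 9.042,85.100.

Run 2: The run is open, so emit a `<polyline>` with points (Y-flipped): 5.406,112.132 66.889,9.298.

Run 3: The run returns to its start, so emit a `<polygon>` with points (Y-flipped): 32.472,140.572 20.103,146.613 14.062,134.244 26.431,128.203.

<svg xmlns="http://www.w3.org/2000/svg" width="136.326mm" height="162.722mm" viewBox="0 0 136.326 162.722">
  <polygon points="117.006,65.548 96.731,50.154 9.042,85.100" fill="none" stroke="#0000ff"/>
  <polyline points="5.406,112.132 66.889,9.298" fill="none" stroke="#0000ff"/>
  <polygon points="32.472,140.572 20.103,146.613 14.062,134.244 26.431,128.203" fill="none" stroke="#0000ff"/>
</svg>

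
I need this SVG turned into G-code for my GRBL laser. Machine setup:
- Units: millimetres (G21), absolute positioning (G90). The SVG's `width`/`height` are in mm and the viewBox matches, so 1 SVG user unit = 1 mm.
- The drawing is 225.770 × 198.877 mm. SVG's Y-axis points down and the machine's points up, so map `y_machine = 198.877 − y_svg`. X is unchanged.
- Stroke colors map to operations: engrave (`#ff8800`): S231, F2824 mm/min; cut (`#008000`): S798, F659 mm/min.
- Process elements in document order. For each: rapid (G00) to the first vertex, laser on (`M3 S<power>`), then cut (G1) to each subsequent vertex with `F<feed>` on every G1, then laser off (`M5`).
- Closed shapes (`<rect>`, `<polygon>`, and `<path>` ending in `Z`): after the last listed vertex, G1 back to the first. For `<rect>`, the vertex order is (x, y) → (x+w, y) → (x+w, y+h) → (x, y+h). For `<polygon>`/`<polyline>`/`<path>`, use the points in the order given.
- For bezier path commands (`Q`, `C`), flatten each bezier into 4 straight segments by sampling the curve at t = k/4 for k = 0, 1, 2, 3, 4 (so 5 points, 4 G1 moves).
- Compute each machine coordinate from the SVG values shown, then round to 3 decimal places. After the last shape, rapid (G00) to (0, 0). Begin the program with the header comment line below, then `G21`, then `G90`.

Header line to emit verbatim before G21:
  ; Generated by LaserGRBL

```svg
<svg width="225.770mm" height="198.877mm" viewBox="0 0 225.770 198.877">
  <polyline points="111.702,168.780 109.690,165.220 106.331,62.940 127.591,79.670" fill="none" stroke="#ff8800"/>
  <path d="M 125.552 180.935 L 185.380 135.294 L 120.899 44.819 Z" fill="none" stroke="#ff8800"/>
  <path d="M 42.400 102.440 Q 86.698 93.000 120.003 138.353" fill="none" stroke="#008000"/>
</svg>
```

1 u = 1 mm; y_m = 198.877 − y.

[1] `<polyline>` open polyline, #ff8800→engrave S231 F2824: (111.702,30.097) → (109.690,33.657) → (106.331,135.937) → (127.591,119.207)

[2] `<path>` closed polygon, #ff8800→engrave S231 F2824: (125.552,17.942) → (185.380,63.583) → (120.899,154.058) → (125.552,17.942) (closed)

[3] `<path>` quadratic bezier, #008000→cut S798 F659: (42.400,96.437) → (63.862,97.732) → (83.950,92.179) → (102.663,79.776) → (120.003,60.524)

; Generated by LaserGRBL
G21
G90
G00 X111.702 Y30.097
M3 S231
G1 X109.690 Y33.657 F2824
G1 X106.331 Y135.937 F2824
G1 X127.591 Y119.207 F2824
M5
G00 X125.552 Y17.942
M3 S231
G1 X185.380 Y63.583 F2824
G1 X120.899 Y154.058 F2824
G1 X125.552 Y17.942 F2824
M5
G00 X42.400 Y96.437
M3 S798
G1 X63.862 Y97.732 F659
G1 X83.950 Y92.179 F659
G1 X102.663 Y79.776 F659
G1 X120.003 Y60.524 F659
M5
G00 X0.000 Y0.000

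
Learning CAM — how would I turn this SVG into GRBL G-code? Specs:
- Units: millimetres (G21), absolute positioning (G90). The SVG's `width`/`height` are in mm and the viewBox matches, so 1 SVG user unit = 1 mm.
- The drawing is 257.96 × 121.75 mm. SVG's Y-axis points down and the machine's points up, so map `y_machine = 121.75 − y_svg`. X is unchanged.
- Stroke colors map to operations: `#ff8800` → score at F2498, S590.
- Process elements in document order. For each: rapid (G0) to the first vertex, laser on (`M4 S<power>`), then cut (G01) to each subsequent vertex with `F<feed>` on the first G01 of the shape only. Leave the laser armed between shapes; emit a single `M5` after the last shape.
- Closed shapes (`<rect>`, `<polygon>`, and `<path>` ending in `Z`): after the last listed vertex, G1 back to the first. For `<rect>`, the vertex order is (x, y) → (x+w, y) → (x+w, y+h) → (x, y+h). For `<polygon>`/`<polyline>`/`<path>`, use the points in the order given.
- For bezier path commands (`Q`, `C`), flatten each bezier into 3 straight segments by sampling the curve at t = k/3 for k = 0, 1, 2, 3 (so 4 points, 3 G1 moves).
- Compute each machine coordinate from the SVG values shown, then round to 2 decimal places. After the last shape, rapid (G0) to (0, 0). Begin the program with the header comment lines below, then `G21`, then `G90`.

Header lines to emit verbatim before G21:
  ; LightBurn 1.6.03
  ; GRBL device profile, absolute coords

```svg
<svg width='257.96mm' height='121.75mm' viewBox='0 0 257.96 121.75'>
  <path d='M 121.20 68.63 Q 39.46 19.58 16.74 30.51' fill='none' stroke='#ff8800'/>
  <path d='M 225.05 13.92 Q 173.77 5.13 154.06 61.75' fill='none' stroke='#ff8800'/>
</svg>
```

Since the viewBox matches the mm dimensions, user units are millimetres directly. The only transform is the Y-flip y_m = 121.75 − y_svg.

Shape 1 is a quadratic bezier drawn with `<path>`. Its stroke #ff8800 means score at S590, F2498. After flipping Y the toolpath is (121.20,53.12) → (73.26,79.16) → (38.44,91.86) → (16.74,91.24).

Shape 2 is a quadratic bezier drawn with `<path>`. Its stroke #ff8800 means score at S590, F2498. After flipping Y the toolpath is (225.05,107.83) → (194.37,106.42) → (170.71,90.48) → (154.06,60.00).

; LightBurn 1.6.03
; GRBL device profile, absolute coords
G21
G90
G0 X121.20 Y53.12
M4 S590
G01 X73.26 Y79.16 F2498
G01 X38.44 Y91.86
G01 X16.74 Y91.24
G0 X225.05 Y107.83
M4 S590
G01 X194.37 Y106.42 F2498
G01 X170.71 Y90.48
G01 X154.06 Y60.00
M5
G0 X0.00 Y0.00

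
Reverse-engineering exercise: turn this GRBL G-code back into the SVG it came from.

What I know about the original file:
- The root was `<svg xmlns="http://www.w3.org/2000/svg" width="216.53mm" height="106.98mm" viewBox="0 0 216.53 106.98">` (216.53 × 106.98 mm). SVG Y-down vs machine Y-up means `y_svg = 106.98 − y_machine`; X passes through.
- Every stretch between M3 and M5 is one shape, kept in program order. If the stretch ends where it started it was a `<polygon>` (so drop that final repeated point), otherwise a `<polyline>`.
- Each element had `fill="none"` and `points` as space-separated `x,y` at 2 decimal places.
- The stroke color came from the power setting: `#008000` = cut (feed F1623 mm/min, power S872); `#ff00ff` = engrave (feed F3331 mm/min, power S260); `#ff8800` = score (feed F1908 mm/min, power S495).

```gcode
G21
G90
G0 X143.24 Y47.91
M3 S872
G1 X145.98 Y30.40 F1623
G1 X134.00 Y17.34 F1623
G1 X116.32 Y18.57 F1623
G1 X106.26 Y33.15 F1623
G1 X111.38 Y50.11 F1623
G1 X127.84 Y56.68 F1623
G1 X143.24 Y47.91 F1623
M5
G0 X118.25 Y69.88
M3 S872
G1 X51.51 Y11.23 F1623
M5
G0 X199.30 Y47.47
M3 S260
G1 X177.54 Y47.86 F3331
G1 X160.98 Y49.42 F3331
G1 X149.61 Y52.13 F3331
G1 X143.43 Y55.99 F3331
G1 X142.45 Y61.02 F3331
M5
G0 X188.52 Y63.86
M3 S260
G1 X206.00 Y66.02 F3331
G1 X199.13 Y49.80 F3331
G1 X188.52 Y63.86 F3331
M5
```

<svg xmlns="http://www.w3.org/2000/svg" width="216.53mm" height="106.98mm" viewBox="0 0 216.53 106.98">
  <polygon points="143.24,59.07 145.98,76.58 134.00,89.64 116.32,88.41 106.26,73.83 111.38,56.87 127.84,50.30" fill="none" stroke="#008000"/>
  <polyline points="118.25,37.10 51.51,95.75" fill="none" stroke="#008000"/>
  <polyline points="199.30,59.51 177.54,59.12 160.98,57.56 149.61,54.85 143.43,50.99 142.45,45.96" fill="none" stroke="#ff00ff"/>
  <polygon points="188.52,43.12 206.00,40.96 199.13,57.18" fill="none" stroke="#ff00ff"/>
</svg>

Each laser-on run becomes one SVG element. Flip Y back into SVG space with y_svg = 106.98 − y_machine.

Run 1: S872 ⇒ cut layer `#008000`. The run returns to its start, so emit a `<polygon>` with points (Y-flipped): 143.24,59.07 145.98,76.58 134.00,89.64 116.32,88.41 106.26,73.83 111.38,56.87 127.84,50.30.

Run 2: power S872 maps to stroke `#008000` (cut). The run is open, so emit a `<polyline>` with points (Y-flipped): 118.25,37.10 51.51,95.75.

Run 3: power S260 maps to stroke `#ff00ff` (engrave). The run is open, so emit a `<polyline>` with points (Y-flipped): 199.30,59.51 177.54,59.12 160.98,57.56 149.61,54.85 143.43,50.99 142.45,45.96.

Run 4: the run's S260 means `#ff00ff` (engrave). The run returns to its start, so emit a `<polygon>` with points (Y-flipped): 188.52,43.12 206.00,40.96 199.13,57.18.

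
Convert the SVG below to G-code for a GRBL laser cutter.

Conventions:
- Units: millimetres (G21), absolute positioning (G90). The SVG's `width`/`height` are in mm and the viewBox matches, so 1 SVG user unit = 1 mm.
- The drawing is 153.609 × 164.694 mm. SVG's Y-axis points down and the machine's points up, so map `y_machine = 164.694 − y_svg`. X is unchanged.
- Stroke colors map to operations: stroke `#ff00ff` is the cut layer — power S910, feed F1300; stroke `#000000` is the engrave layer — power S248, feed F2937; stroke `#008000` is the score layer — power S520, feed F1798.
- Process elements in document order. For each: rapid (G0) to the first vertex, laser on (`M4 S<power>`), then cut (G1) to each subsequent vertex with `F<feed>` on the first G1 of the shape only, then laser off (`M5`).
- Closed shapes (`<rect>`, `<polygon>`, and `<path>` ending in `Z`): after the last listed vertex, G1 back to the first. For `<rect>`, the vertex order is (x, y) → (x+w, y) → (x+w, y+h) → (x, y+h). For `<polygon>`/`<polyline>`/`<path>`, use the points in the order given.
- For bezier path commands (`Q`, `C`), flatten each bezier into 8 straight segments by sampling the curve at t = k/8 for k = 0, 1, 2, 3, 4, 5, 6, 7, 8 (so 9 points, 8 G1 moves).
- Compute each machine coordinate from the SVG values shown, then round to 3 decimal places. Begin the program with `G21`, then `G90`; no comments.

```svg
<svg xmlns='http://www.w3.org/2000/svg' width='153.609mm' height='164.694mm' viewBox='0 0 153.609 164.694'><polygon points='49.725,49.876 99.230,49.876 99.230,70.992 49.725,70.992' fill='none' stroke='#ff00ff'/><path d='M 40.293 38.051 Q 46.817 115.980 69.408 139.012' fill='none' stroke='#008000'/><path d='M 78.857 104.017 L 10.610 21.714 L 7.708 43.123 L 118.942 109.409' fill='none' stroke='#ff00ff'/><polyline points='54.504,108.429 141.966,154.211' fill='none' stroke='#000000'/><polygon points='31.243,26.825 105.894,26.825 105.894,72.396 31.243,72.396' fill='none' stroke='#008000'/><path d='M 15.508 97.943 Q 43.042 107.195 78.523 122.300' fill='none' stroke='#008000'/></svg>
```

G21
G90
G0 X49.725 Y114.818
M4 S910
G1 X99.230 Y114.818 F1300
G1 X99.230 Y93.702
G1 X49.725 Y93.702
G1 X49.725 Y114.818
M5
G0 X40.293 Y126.643
M4 S520
G1 X42.175 Y108.019 F1798
G1 X44.559 Y91.110
G1 X47.445 Y75.916
G1 X50.834 Y62.438
G1 X54.724 Y50.676
G1 X59.117 Y40.629
G1 X64.011 Y32.298
G1 X69.408 Y25.682
M5
G0 X78.857 Y60.677
M4 S910
G1 X10.610 Y142.980 F1300
G1 X7.708 Y121.571
G1 X118.942 Y55.285
M5
G0 X54.504 Y56.265
M4 S248
G1 X141.966 Y10.483 F2937
M5
G0 X31.243 Y137.869
M4 S520
G1 X105.894 Y137.869 F1798
G1 X105.894 Y92.298
G1 X31.243 Y92.298
G1 X31.243 Y137.869
M5
G0 X15.508 Y66.751
M4 S520
G1 X22.516 Y64.347 F1798
G1 X29.772 Y61.759
G1 X37.276 Y58.989
G1 X45.029 Y56.036
G1 X53.030 Y52.900
G1 X61.279 Y49.581
G1 X69.777 Y46.079
G1 X78.523 Y42.394
M5

1 u = 1 mm; y_m = 164.694 − y.

[1] `<polygon>` rectangle, #ff00ff→cut S910 F1300: (49.725,114.818) → (99.230,114.818) → (99.230,93.702) → (49.725,93.702) → (49.725,114.818) (closed)

[2] `<path>` quadratic bezier, #008000→score S520 F1798: (40.293,126.643) → (42.175,108.019) → (44.559,91.110) → (47.445,75.916) → (50.834,62.438) → (54.724,50.676) → (59.117,40.629) → (64.011,32.298) → (69.408,25.682)

[3] `<path>` open polyline, #ff00ff→cut S910 F1300: (78.857,60.677) → (10.610,142.980) → (7.708,121.571) → (118.942,55.285)

[4] `<polyline>` line segment, #000000→engrave S248 F2937: (54.504,56.265) → (141.966,10.483)

[5] `<polygon>` rectangle, #008000→score S520 F1798: (31.243,137.869) → (105.894,137.869) → (105.894,92.298) → (31.243,92.298) → (31.243,137.869) (closed)

[6] `<path>` quadratic bezier, #008000→score S520 F1798: (15.508,66.751) → (22.516,64.347) → (29.772,61.759) → (37.276,58.989) → (45.029,56.036) → (53.030,52.900) → (61.279,49.581) → (69.777,46.079) → (78.523,42.394)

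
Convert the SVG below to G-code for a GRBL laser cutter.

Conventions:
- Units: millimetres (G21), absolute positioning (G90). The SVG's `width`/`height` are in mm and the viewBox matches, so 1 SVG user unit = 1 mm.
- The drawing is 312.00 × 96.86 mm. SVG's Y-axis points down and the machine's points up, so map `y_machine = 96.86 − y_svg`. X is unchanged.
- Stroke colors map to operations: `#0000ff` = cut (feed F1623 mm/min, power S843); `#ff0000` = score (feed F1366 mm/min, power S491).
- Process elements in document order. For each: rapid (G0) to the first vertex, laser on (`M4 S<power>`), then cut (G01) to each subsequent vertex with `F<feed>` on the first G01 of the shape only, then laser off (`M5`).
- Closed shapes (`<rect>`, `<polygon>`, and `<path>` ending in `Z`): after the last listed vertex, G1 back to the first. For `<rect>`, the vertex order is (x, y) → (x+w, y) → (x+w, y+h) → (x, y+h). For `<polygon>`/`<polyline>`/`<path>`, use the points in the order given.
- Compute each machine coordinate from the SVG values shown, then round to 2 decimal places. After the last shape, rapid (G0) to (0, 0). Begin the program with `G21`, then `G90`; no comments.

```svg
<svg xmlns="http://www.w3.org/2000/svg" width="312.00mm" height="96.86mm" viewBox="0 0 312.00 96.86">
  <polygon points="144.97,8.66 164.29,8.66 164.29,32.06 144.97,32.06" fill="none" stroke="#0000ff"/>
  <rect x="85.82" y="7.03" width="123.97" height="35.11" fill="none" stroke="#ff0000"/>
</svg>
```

1 u = 1 mm; y_m = 96.86 − y.

[1] `<polygon>` rectangle, #0000ff→cut S843 F1623: (144.97,88.20) → (164.29,88.20) → (164.29,64.80) → (144.97,64.80) → (144.97,88.20) (closed)

[2] `<rect>` rectangle, #ff0000→score S491 F1366: (85.82,89.83) → (209.79,89.83) → (209.79,54.72) → (85.82,54.72) → (85.82,89.83) (closed)

G21
G90
G0 X144.97 Y88.20
M4 S843
G01 X164.29 Y88.20 F1623
G01 X164.29 Y64.80
G01 X144.97 Y64.80
G01 X144.97 Y88.20
M5
G0 X85.82 Y89.83
M4 S491
G01 X209.79 Y89.83 F1366
G01 X209.79 Y54.72
G01 X85.82 Y54.72
G01 X85.82 Y89.83
M5
G0 X0.00 Y0.00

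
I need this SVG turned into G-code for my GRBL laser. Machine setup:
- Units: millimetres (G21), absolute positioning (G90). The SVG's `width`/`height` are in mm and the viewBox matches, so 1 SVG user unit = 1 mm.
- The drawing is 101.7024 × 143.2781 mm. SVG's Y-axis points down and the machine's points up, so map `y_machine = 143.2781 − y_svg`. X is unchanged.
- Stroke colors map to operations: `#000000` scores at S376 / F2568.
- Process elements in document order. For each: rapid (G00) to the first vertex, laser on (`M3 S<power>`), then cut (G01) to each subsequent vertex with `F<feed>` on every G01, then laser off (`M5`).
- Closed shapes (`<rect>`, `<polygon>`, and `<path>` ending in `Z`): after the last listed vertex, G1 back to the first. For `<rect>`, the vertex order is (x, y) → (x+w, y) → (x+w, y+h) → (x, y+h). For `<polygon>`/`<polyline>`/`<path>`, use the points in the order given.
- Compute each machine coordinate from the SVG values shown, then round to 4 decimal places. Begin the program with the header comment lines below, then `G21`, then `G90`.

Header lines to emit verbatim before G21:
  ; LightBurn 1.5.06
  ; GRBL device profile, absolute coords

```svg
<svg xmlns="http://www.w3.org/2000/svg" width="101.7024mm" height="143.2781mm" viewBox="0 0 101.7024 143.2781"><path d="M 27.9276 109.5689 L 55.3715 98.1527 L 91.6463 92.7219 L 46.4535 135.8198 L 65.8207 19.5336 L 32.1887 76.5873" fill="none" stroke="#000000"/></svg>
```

1 u = 1 mm; y_m = 143.2781 − y.

[1] `<path>` open polyline, #000000→score S376 F2568: (27.9276,33.7092) → (55.3715,45.1254) → (91.6463,50.5562) → (46.4535,7.4583) → (65.8207,123.7445) → (32.1887,66.6908)

; LightBurn 1.5.06
; GRBL device profile, absolute coords
G21
G90
G00 X27.9276 Y33.7092
M3 S376
G01 X55.3715 Y45.1254 F2568
G01 X91.6463 Y50.5562 F2568
G01 X46.4535 Y7.4583 F2568
G01 X65.8207 Y123.7445 F2568
G01 X32.1887 Y66.6908 F2568
M5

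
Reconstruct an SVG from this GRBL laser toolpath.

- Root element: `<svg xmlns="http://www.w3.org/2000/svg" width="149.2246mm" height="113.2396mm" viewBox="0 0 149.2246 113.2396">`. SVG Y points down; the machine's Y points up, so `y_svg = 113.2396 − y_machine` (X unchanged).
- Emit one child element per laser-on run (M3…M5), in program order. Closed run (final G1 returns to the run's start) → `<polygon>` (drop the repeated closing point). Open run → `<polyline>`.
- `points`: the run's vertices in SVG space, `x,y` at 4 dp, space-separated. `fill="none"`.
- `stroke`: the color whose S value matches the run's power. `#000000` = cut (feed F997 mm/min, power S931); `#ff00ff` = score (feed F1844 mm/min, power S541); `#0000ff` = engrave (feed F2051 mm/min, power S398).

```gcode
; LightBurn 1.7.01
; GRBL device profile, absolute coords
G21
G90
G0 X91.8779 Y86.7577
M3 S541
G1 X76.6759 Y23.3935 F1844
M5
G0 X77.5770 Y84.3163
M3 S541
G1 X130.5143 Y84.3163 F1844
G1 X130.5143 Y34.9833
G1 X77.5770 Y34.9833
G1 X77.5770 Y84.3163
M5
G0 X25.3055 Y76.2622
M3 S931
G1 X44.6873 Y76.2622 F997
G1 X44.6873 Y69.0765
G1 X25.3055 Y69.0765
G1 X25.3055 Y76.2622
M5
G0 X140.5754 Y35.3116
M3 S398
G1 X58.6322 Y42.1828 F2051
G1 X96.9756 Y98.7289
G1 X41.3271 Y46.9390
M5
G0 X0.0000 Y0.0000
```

Machine Y-up, SVG Y-down with viewBox height 113.2396, so y_svg = 113.2396 − y_machine; X carries over.

Run 1: S541 ⇒ score layer `#ff00ff`. The run is open, so emit a `<polyline>` with points (Y-flipped): 91.8779,26.4819 76.6759,89.8461.

Run 2: S541 ⇒ score layer `#ff00ff`. The run returns to its start, so emit a `<polygon>` with points (Y-flipped): 77.5770,28.9233 130.5143,28.9233 130.5143,78.2563 77.5770,78.2563.

Run 3: the run's S931 means `#000000` (cut). The run returns to its start, so emit a `<polygon>` with points (Y-flipped): 25.3055,36.9774 44.6873,36.9774 44.6873,44.1631 25.3055,44.1631.

Run 4: power S398 maps to stroke `#0000ff` (engrave). The run is open, so emit a `<polyline>` with points (Y-flipped): 140.5754,77.9280 58.6322,71.0568 96.9756,14.5107 41.3271,66.3006.

<svg xmlns="http://www.w3.org/2000/svg" width="149.2246mm" height="113.2396mm" viewBox="0 0 149.2246 113.2396">
  <polyline points="91.8779,26.4819 76.6759,89.8461" fill="none" stroke="#ff00ff"/>
  <polygon points="77.5770,28.9233 130.5143,28.9233 130.5143,78.2563 77.5770,78.2563" fill="none" stroke="#ff00ff"/>
  <polygon points="25.3055,36.9774 44.6873,36.9774 44.6873,44.1631 25.3055,44.1631" fill="none" stroke="#000000"/>
  <polyline points="140.5754,77.9280 58.6322,71.0568 96.9756,14.5107 41.3271,66.3006" fill="none" stroke="#0000ff"/>
</svg>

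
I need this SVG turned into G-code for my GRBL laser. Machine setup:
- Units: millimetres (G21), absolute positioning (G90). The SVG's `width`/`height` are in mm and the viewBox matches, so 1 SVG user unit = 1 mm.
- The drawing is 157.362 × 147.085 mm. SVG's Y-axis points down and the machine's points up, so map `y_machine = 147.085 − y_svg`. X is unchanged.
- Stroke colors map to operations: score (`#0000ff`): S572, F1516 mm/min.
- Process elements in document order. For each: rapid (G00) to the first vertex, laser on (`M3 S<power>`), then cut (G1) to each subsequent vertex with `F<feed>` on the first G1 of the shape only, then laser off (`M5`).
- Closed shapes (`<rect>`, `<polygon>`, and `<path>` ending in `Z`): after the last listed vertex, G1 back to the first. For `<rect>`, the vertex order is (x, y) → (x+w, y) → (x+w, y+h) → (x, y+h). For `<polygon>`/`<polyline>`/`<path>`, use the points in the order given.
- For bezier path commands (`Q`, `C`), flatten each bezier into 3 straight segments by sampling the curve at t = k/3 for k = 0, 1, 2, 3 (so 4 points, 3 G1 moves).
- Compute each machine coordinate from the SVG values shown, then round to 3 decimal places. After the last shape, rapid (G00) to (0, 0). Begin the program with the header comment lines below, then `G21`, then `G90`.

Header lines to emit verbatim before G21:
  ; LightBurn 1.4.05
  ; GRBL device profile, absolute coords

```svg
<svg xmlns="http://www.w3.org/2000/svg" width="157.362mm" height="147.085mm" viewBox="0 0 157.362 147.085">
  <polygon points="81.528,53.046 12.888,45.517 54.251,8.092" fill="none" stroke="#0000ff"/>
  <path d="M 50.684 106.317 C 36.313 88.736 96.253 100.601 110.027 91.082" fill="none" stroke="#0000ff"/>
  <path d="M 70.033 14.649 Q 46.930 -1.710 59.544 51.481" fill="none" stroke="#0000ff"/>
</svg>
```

; LightBurn 1.4.05
; GRBL device profile, absolute coords
G21
G90
G00 X81.528 Y94.039
M3 S572
G1 X12.888 Y101.568 F1516
G1 X54.251 Y138.993
G1 X81.528 Y94.039
M5
G00 X50.684 Y40.768
M3 S572
G1 X56.621 Y50.416 F1516
G1 X85.326 Y51.729
G1 X110.027 Y56.003
M5
G00 X70.033 Y132.436
M3 S572
G1 X58.600 Y135.614 F1516
G1 X55.103 Y123.337
G1 X59.544 Y95.604
M5
G00 X0.000 Y0.000

viewBox `0 0 157.362 147.085` with mm width/height → 1 unit = 1 mm. Flip: y_m = 147.085 − y_svg.

**Shape 1** — `<polygon>` closed polygon, stroke `#0000ff` → score (S572, F1516). Machine vertices: (81.528,94.039) → (12.888,101.568) → (54.251,138.993) → (81.528,94.039). Closed: final G1 returns to the first vertex.

**Shape 2** — `<path>` cubic bezier, stroke `#0000ff` → score (S572, F1516). Control points (SVG): P0=(50.684,106.317), P1=(36.313,88.736), P2=(96.253,100.601), P3=(110.027,91.082); sampled at t=k/3. Machine vertices: (50.684,40.768) → (56.621,50.416) → (85.326,51.729) → (110.027,56.003). Open path.

**Shape 3** — `<path>` quadratic bezier, stroke `#0000ff` → score (S572, F1516). Control points (SVG): P0=(70.033,14.649), P1=(46.930,-1.710), P2=(59.544,51.481); sampled at t=k/3. Machine vertices: (70.033,132.436) → (58.600,135.614) → (55.103,123.337) → (59.544,95.604). Open path.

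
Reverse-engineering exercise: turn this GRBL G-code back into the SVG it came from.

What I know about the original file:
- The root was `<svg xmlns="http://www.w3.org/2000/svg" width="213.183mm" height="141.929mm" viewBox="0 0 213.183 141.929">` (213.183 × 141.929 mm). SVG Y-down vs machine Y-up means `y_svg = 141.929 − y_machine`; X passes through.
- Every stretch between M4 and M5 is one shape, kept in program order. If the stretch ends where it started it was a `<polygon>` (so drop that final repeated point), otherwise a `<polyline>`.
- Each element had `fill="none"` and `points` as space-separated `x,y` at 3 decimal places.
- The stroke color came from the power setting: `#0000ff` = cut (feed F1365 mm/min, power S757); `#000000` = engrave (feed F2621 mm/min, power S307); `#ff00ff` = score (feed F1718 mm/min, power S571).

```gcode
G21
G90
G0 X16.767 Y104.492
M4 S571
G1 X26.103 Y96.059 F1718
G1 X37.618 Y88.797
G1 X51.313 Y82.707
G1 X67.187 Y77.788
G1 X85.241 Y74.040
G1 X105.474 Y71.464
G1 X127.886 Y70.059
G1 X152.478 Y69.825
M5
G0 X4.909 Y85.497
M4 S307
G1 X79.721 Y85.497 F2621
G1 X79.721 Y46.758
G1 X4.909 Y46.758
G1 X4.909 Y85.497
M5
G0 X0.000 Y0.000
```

Machine Y-up, SVG Y-down with viewBox height 141.929, so y_svg = 141.929 − y_machine; X carries over.

Run 1: S571 ⇒ score layer `#ff00ff`. The run is open, so emit a `<polyline>` with points (Y-flipped): 16.767,37.437 26.103,45.870 37.618,53.132 51.313,59.222 67.187,64.141 85.241,67.889 105.474,70.465 127.886,71.870 152.478,72.104.

Run 2: power S307 maps to stroke `#000000` (engrave). The run returns to its start, so emit a `<polygon>` with points (Y-flipped): 4.909,56.432 79.721,56.432 79.721,95.171 4.909,95.171.

<svg xmlns="http://www.w3.org/2000/svg" width="213.183mm" height="141.929mm" viewBox="0 0 213.183 141.929">
  <polyline points="16.767,37.437 26.103,45.870 37.618,53.132 51.313,59.222 67.187,64.141 85.241,67.889 105.474,70.465 127.886,71.870 152.478,72.104" fill="none" stroke="#ff00ff"/>
  <polygon points="4.909,56.432 79.721,56.432 79.721,95.171 4.909,95.171" fill="none" stroke="#000000"/>
</svg>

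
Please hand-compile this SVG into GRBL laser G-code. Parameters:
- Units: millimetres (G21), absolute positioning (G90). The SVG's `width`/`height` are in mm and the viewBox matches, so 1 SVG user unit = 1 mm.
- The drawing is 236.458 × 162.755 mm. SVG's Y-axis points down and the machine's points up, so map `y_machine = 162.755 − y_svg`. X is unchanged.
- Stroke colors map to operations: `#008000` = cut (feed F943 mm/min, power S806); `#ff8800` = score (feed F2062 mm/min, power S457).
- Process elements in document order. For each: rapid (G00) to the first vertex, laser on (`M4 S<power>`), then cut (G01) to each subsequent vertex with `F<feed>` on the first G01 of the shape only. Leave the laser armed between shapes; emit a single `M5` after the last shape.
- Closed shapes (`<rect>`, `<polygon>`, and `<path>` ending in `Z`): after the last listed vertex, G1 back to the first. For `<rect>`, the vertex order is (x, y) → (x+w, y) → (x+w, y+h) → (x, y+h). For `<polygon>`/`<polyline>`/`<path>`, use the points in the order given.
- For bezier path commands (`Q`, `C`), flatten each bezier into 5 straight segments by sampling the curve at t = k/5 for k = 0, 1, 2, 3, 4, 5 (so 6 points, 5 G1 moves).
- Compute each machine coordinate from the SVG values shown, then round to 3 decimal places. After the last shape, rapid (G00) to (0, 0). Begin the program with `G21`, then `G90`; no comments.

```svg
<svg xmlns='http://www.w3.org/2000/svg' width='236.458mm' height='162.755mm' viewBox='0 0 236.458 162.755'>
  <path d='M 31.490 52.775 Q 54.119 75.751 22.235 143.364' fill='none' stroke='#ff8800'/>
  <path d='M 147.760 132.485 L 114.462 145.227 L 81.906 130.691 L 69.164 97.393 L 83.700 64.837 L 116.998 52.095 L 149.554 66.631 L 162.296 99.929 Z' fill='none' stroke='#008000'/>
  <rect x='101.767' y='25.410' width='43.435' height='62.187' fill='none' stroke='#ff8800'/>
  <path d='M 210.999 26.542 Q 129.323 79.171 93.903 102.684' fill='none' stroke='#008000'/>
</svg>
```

viewBox `0 0 236.458 162.755` with mm width/height → 1 unit = 1 mm. Flip: y_m = 162.755 − y_svg.

**Shape 1** — `<path>` quadratic bezier, stroke `#ff8800` → score (S457, F2062). Control points (SVG): P0=(31.490,52.775), P1=(54.119,75.751), P2=(22.235,143.364); sampled at t=k/5. Machine vertices: (31.490,109.980) → (38.361,99.004) → (40.871,84.457) → (39.020,66.339) → (32.808,44.651) → (22.235,19.391). Open path.

**Shape 2** — `<path>` regular polygon, stroke `#008000` → cut (S806, F943). Machine vertices: (147.760,30.270) → (114.462,17.528) → (81.906,32.064) → (69.164,65.362) → (83.700,97.918) → (116.998,110.660) → (149.554,96.124) → (162.296,62.826) → (147.760,30.270). Closed: final G1 returns to the first vertex.

**Shape 3** — `<rect>` rectangle, stroke `#ff8800` → score (S457, F2062). Machine vertices: (101.767,137.345) → (145.202,137.345) → (145.202,75.158) → (101.767,75.158) → (101.767,137.345). Closed: final G1 returns to the first vertex.

**Shape 4** — `<path>` quadratic bezier, stroke `#008000` → cut (S806, F943). Control points (SVG): P0=(210.999,26.542), P1=(129.323,79.171), P2=(93.903,102.684); sampled at t=k/5. Machine vertices: (210.999,136.213) → (180.179,116.326) → (153.059,98.768) → (129.640,83.540) → (109.921,70.641) → (93.903,60.071). Open path.

G21
G90
G00 X31.490 Y109.980
M4 S457
G01 X38.361 Y99.004 F2062
G01 X40.871 Y84.457
G01 X39.020 Y66.339
G01 X32.808 Y44.651
G01 X22.235 Y19.391
G00 X147.760 Y30.270
M4 S806
G01 X114.462 Y17.528 F943
G01 X81.906 Y32.064
G01 X69.164 Y65.362
G01 X83.700 Y97.918
G01 X116.998 Y110.660
G01 X149.554 Y96.124
G01 X162.296 Y62.826
G01 X147.760 Y30.270
G00 X101.767 Y137.345
M4 S457
G01 X145.202 Y137.345 F2062
G01 X145.202 Y75.158
G01 X101.767 Y75.158
G01 X101.767 Y137.345
G00 X210.999 Y136.213
M4 S806
G01 X180.179 Y116.326 F943
G01 X153.059 Y98.768
G01 X129.640 Y83.540
G01 X109.921 Y70.641
G01 X93.903 Y60.071
M5
G00 X0.000 Y0.000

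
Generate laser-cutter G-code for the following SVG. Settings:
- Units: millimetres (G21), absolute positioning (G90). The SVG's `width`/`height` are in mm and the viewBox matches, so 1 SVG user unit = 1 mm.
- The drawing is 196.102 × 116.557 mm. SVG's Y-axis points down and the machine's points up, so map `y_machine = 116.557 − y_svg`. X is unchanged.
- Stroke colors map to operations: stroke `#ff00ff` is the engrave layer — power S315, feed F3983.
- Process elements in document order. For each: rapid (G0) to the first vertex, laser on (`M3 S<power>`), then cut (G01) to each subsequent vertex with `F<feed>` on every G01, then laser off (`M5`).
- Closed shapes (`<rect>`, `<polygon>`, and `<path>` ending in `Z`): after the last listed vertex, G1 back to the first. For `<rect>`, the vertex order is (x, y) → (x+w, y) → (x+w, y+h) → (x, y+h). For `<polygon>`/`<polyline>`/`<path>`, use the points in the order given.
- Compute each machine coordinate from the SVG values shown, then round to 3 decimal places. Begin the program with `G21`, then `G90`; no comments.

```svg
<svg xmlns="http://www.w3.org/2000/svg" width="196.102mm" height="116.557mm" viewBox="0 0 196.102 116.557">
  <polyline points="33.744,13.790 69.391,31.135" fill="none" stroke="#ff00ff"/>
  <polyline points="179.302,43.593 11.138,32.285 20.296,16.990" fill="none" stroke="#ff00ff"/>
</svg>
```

G21
G90
G0 X33.744 Y102.767
M3 S315
G01 X69.391 Y85.422 F3983
M5
G0 X179.302 Y72.964
M3 S315
G01 X11.138 Y84.272 F3983
G01 X20.296 Y99.567 F3983
M5

viewBox `0 0 196.102 116.557` with mm width/height → 1 unit = 1 mm. Flip: y_m = 116.557 − y_svg.

**Shape 1** — `<polyline>` line segment, stroke `#ff00ff` → engrave (S315, F3983). Machine vertices: (33.744,102.767) → (69.391,85.422). Open path.

**Shape 2** — `<polyline>` open polyline, stroke `#ff00ff` → engrave (S315, F3983). Machine vertices: (179.302,72.964) → (11.138,84.272) → (20.296,99.567). Open path.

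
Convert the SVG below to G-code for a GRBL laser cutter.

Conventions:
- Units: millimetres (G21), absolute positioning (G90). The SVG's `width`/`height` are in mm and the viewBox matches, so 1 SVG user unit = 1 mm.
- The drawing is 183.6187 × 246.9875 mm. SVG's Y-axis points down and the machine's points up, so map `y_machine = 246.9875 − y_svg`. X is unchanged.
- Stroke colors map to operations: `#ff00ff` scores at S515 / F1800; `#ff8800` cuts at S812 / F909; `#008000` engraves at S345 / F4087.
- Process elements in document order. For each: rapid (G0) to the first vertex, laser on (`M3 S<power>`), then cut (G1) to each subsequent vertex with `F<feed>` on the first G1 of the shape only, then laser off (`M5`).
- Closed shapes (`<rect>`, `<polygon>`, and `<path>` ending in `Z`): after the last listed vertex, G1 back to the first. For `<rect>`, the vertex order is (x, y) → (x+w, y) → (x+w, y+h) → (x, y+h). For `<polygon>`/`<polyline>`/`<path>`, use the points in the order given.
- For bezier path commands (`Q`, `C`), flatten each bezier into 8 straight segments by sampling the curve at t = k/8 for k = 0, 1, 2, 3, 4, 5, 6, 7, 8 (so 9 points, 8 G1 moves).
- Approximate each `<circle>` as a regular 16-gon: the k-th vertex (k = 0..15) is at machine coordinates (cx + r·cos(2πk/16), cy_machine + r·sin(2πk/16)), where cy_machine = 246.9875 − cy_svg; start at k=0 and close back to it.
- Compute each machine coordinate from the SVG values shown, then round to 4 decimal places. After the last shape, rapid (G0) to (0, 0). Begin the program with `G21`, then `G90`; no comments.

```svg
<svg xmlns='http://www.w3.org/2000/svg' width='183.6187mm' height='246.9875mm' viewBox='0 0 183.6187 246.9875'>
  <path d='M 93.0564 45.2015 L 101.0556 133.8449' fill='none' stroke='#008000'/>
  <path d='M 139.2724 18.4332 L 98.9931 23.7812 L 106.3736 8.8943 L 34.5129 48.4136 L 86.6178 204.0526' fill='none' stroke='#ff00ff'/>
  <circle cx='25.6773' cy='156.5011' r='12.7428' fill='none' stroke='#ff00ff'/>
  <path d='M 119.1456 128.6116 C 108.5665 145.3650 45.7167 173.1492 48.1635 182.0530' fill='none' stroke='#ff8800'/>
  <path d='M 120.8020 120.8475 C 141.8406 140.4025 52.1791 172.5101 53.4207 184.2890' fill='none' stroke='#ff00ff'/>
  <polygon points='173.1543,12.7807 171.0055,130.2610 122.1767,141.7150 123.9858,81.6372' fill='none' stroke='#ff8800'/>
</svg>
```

G21
G90
G0 X93.0564 Y201.7860
M3 S345
G1 X101.0556 Y113.1426 F4087
M5
G0 X139.2724 Y228.5543
M3 S515
G1 X98.9931 Y223.2063 F1800
G1 X106.3736 Y238.0932
G1 X34.5129 Y198.5739
G1 X86.6178 Y42.9349
M5
G0 X38.4201 Y90.4864
M3 S515
G1 X37.4501 Y95.3629 F1800
G1 X34.6878 Y99.4969
G1 X30.5538 Y102.2592
G1 X25.6773 Y103.2292
G1 X20.8008 Y102.2592
G1 X16.6668 Y99.4969
G1 X13.9045 Y95.3629
G1 X12.9345 Y90.4864
G1 X13.9045 Y85.6099
G1 X16.6668 Y81.4759
G1 X20.8008 Y78.7136
G1 X25.6773 Y77.7436
G1 X30.5538 Y78.7136
G1 X34.6878 Y81.4759
G1 X37.4501 Y85.6099
G1 X38.4201 Y90.4864
M5
G0 X119.1456 Y118.3759
M3 S812
G1 X112.9579 Y111.6347 F909
G1 X103.2475 Y104.2099
G1 X91.3922 Y96.4521
G1 X78.7698 Y88.7116
G1 X66.7580 Y81.3391
G1 X56.7345 Y74.6851
G1 X50.0771 Y69.1000
G1 X48.1635 Y64.9345
M5
G0 X120.8020 Y126.1400
M3 S515
G1 X123.8962 Y118.2827 F1800
G1 X118.9747 Y109.6339
G1 X108.4002 Y100.5790
G1 X94.5352 Y91.5032
G1 X79.7422 Y82.7920
G1 X66.3838 Y74.8305
G1 X56.8224 Y68.0043
G1 X53.4207 Y62.6985
M5
G0 X173.1543 Y234.2068
M3 S812
G1 X171.0055 Y116.7265 F909
G1 X122.1767 Y105.2725
G1 X123.9858 Y165.3503
G1 X173.1543 Y234.2068
M5
G0 X0.0000 Y0.0000

1 u = 1 mm; y_m = 246.9875 − y.

[1] `<path>` line segment, #008000→engrave S345 F4087: (93.0564,201.7860) → (101.0556,113.1426)

[2] `<path>` open polyline, #ff00ff→score S515 F1800: (139.2724,228.5543) → (98.9931,223.2063) → (106.3736,238.0932) → (34.5129,198.5739) → (86.6178,42.9349)

[3] `<circle>` circle, #ff00ff→score S515 F1800: (38.4201,90.4864) → (37.4501,95.3629) → (34.6878,99.4969) → (30.5538,102.2592) → (25.6773,103.2292) → (20.8008,102.2592) → (16.6668,99.4969) → (13.9045,95.3629) → (12.9345,90.4864) → (13.9045,85.6099) → (16.6668,81.4759) → (20.8008,78.7136) → (25.6773,77.7436) → (30.5538,78.7136) → (34.6878,81.4759) → (37.4501,85.6099) → (38.4201,90.4864) (closed)

[4] `<path>` cubic bezier, #ff8800→cut S812 F909: (119.1456,118.3759) → (112.9579,111.6347) → (103.2475,104.2099) → (91.3922,96.4521) → (78.7698,88.7116) → (66.7580,81.3391) → (56.7345,74.6851) → (50.0771,69.1000) → (48.1635,64.9345)

[5] `<path>` cubic bezier, #ff00ff→score S515 F1800: (120.8020,126.1400) → (123.8962,118.2827) → (118.9747,109.6339) → (108.4002,100.5790) → (94.5352,91.5032) → (79.7422,82.7920) → (66.3838,74.8305) → (56.8224,68.0043) → (53.4207,62.6985)

[6] `<polygon>` closed polygon, #ff8800→cut S812 F909: (173.1543,234.2068) → (171.0055,116.7265) → (122.1767,105.2725) → (123.9858,165.3503) → (173.1543,234.2068) (closed)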